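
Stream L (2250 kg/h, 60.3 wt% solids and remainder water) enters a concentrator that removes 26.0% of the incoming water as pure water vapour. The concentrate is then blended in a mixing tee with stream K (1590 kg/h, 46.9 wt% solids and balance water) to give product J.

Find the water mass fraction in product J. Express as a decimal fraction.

0.417

Vapour removed = 0.260×0.397×2250 = 232.25 kg/h; concentrate = 2017.8 kg/h.
water reaching the mixer = 661 (from concentrate) + 1590×0.531 = 1505.3 kg/h.
Product flow = 2017.8 + 1590 = 3607.8 kg/h; water fraction = 0.417.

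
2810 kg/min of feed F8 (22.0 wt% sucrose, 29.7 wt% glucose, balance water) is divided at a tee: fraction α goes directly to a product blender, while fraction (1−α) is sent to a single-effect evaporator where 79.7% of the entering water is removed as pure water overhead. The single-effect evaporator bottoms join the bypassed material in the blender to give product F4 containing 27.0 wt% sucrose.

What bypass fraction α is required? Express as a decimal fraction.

All 2810×0.220 = 618.2 kg/min of sucrose reaches F4, so F4 = 618.2/0.270 = 2289.6 kg/min and vapour = 520.37 kg/min.
The evaporator receives (1−α)·2810 of feed at 0.483 water and removes 0.797 of that water:
0.797×0.483×(1−α)×2810 = 520.37
(1−α) = 520.37/1081.7 = 0.4811;  α = 0.5189.

0.519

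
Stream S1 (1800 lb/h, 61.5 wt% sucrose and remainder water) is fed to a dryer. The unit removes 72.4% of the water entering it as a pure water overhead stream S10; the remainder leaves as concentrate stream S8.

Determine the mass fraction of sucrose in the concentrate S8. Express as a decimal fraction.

sucrose is not removed: 1800×0.615 = 1107 lb/h of sucrose enters S8.
water entering = 1800×0.385 = 693 lb/h; overhead removed = 0.724×693 = 501.73 lb/h.
Concentrate = 1800 − 501.73 = 1298.3 lb/h.
Mass fraction = 1107/1298.3 = 0.853.

0.853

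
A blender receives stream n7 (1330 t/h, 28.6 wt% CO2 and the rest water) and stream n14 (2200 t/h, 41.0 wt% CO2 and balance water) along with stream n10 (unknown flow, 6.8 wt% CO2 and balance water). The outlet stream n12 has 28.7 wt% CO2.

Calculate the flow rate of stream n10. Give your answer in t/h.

1230 t/h

Let n10 be the unknown flow. Total out = 3530 + n10.
CO2 balance: 1282.4 + 0.068·n10 = 0.287·(3530 + n10)
(0.068 − 0.287)·n10 = 0.287×3530 − 1282.4 = -269.27
n10 = -269.27 / -0.219 = 1229.5 t/h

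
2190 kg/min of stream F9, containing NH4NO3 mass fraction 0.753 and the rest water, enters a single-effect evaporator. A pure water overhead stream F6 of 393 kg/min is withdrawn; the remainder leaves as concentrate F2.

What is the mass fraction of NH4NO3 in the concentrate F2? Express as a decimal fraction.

0.918

NH4NO3 is not removed: 2190×0.753 = 1649.1 kg/min of NH4NO3 enters F2.
Concentrate = 2190 − 393 = 1797 kg/min.
Mass fraction = 1649.1/1797 = 0.918.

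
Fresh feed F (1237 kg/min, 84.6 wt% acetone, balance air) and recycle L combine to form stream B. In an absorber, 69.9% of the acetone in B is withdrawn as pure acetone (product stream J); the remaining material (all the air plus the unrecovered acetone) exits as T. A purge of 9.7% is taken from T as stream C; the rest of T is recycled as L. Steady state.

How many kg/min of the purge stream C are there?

232.5 kg/min

air enters only via F and leaves only via the purge: 1237×0.154 = 0.097×(air in T), and the absorber passes all air, so air in B = air in T = 1963.9 kg/min.
acetone in B: m_A = 1237×0.846 + (1−0.097)·(1−0.699)·m_A, so m_A = 1046.5/0.7282 = 1437.1 kg/min.
T = (1−0.699)×1437.1 + 1963.9 = 2396.5 kg/min.
Purge C = 0.097×2396.5 = 232.46 kg/min.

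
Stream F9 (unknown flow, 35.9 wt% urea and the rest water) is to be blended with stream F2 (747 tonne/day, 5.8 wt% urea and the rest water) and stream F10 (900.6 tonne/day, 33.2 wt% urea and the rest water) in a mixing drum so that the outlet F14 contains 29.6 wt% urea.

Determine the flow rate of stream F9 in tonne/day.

Let F9 be the unknown flow. Total out = 1647.6 + F9.
urea balance: 342.33 + 0.359·F9 = 0.296·(1647.6 + F9)
(0.359 − 0.296)·F9 = 0.296×1647.6 − 342.33 = 145.36
F9 = 145.36 / 0.063 = 2307.4 tonne/day

2307 tonne/day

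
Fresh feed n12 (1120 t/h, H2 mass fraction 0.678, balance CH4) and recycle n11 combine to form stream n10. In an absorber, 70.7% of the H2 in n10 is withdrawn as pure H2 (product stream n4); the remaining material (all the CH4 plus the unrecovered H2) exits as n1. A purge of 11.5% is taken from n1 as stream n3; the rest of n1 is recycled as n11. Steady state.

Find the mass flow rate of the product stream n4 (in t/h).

H2 in n10: m_A = 1120×0.678 + (1−0.115)·(1−0.707)·m_A, so m_A = 759.36/0.7407 = 1025.2 t/h.
Product n4 = 0.707×1025.2 = 724.82 t/h.

724.8 t/h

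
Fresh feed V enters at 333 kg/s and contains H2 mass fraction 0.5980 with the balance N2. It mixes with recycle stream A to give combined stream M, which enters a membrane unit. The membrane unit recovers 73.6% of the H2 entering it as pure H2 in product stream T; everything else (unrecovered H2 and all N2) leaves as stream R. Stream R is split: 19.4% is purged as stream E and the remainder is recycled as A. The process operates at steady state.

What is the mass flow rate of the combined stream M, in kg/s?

N2 enters only via V and leaves only via the purge: 333×0.402 = 0.194×(N2 in R), and the membrane unit passes all N2, so N2 in M = N2 in R = 690.03 kg/s.
H2 in M: m_A = 333×0.598 + (1−0.194)·(1−0.736)·m_A, so m_A = 199.13/0.7872 = 252.96 kg/s.
M = 252.96 + 690.03 = 942.99 kg/s.

943 kg/s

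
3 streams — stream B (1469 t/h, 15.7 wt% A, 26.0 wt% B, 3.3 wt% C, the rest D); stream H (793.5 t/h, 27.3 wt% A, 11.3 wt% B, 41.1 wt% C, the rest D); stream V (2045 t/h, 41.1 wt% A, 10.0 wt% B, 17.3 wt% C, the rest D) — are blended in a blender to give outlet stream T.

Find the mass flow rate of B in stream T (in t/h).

B out = B in = 1469×0.260 + 793.5×0.113 + 2045×0.100 = 676.11 t/h.

676.1 t/h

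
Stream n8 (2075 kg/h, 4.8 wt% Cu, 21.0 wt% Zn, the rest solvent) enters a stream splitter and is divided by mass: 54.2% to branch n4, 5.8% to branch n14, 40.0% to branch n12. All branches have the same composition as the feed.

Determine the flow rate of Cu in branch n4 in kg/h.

Branch n4 total = 0.542×2075 = 1124.7 kg/h.
Cu in n4 = 0.048×1124.7 = 53.983 kg/h.

53.98 kg/h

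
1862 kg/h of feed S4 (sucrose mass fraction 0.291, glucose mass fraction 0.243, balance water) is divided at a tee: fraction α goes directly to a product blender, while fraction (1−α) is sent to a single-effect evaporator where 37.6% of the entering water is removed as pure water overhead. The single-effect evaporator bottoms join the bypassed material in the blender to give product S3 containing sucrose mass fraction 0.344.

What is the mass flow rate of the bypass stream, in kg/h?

224.7 kg/h

All 1862×0.291 = 541.84 kg/h of sucrose reaches S3, so S3 = 541.84/0.344 = 1575.1 kg/h and vapour = 286.88 kg/h.
The evaporator receives (1−α)·1862 of feed at 0.466 water and removes 0.376 of that water:
0.376×0.466×(1−α)×1862 = 286.88
(1−α) = 286.88/326.25 = 0.8793;  α = 0.1207.
Bypass flow = 0.1207×1862 = 224.72 kg/h.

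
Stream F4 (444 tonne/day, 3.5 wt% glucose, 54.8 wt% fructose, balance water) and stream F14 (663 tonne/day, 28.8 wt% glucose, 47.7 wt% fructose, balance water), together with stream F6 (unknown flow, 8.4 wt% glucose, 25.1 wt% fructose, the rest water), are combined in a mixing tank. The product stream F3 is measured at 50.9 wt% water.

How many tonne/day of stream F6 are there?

Let F6 be the unknown flow. Total out = 1107 + F6.
water balance: 340.95 + 0.665·F6 = 0.509·(1107 + F6)
(0.665 − 0.509)·F6 = 0.509×1107 − 340.95 = 222.51
F6 = 222.51 / 0.156 = 1426.3 tonne/day

1426 tonne/day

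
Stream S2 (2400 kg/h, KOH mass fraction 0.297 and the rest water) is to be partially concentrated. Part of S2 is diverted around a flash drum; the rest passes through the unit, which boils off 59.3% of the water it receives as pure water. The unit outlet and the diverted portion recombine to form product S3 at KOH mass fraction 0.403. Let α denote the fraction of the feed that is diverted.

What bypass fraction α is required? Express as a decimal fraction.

All 2400×0.297 = 712.8 kg/h of KOH reaches S3, so S3 = 712.8/0.403 = 1768.7 kg/h and vapour = 631.27 kg/h.
The evaporator receives (1−α)·2400 of feed at 0.703 water and removes 0.593 of that water:
0.593×0.703×(1−α)×2400 = 631.27
(1−α) = 631.27/1000.5 = 0.6309;  α = 0.3691.

0.369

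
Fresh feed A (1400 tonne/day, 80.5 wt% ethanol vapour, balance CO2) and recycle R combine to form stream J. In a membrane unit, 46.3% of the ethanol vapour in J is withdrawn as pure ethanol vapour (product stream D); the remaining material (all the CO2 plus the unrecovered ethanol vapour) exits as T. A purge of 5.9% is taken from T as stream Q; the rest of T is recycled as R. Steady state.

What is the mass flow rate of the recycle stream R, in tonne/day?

5505 tonne/day

CO2 enters only via A and leaves only via the purge: 1400×0.195 = 0.059×(CO2 in T), and the membrane unit passes all CO2, so CO2 in J = CO2 in T = 4627.1 tonne/day.
ethanol vapour in J: m_A = 1400×0.805 + (1−0.059)·(1−0.463)·m_A, so m_A = 1127/0.4947 = 2278.2 tonne/day.
T = (1−0.463)×2278.2 + 4627.1 = 5850.5 tonne/day.
Recycle R = (1−0.059)×5850.5 = 5505.3 tonne/day.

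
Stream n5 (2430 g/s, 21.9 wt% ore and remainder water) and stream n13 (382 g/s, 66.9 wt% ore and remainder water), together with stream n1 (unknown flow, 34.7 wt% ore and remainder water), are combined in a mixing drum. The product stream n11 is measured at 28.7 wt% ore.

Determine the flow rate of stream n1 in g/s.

Let n1 be the unknown flow. Total out = 2812 + n1.
ore balance: 787.73 + 0.347·n1 = 0.287·(2812 + n1)
(0.347 − 0.287)·n1 = 0.287×2812 − 787.73 = 19.316
n1 = 19.316 / 0.060 = 321.93 g/s

321.9 g/s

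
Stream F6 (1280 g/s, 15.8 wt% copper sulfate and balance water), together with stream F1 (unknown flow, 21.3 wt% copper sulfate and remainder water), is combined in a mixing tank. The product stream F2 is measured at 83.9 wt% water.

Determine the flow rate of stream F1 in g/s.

73.85 g/s

Let F1 be the unknown flow. Total out = 1280 + F1.
water balance: 1077.8 + 0.787·F1 = 0.839·(1280 + F1)
(0.787 − 0.839)·F1 = 0.839×1280 − 1077.8 = -3.84
F1 = -3.84 / -0.052 = 73.846 g/s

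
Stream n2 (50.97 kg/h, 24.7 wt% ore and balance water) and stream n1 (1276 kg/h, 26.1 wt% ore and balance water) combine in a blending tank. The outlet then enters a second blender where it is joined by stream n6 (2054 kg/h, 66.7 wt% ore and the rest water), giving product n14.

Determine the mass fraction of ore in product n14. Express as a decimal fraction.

0.5074

Overall, product flow = 3381 kg/h.
ore in = 50.97×0.247 + 1276×0.261 + 2054×0.667 = 1715.6 kg/h.
ore fraction in n14 = 0.5074.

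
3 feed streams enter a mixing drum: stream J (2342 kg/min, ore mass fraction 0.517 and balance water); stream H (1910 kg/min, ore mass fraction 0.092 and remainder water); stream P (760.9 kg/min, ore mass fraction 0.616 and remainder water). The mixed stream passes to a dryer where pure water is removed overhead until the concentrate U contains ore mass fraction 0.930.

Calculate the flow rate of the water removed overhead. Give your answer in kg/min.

ore entering = 2342×0.517 + 1910×0.092 + 760.9×0.616 = 1855.2 kg/min.
All ore reports to U, so U = 1855.2/0.930 = 1994.9 kg/min.
Total feed = 5012.9 kg/min; overhead = 5012.9 − 1994.9 = 3018 kg/min.

3018 kg/min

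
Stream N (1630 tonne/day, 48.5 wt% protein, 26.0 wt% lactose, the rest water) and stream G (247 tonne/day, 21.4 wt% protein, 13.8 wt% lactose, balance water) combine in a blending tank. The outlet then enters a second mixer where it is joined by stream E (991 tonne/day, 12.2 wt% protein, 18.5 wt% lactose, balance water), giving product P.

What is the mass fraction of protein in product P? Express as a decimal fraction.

Overall, product flow = 2868 tonne/day.
protein in = 1630×0.485 + 247×0.214 + 991×0.122 = 964.31 tonne/day.
protein fraction in P = 0.336.

0.336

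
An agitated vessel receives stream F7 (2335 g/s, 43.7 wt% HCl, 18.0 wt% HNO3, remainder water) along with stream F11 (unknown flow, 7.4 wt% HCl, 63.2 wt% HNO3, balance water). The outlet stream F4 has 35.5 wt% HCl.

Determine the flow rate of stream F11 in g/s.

681.4 g/s

Let F11 be the unknown flow. Total out = 2335 + F11.
HCl balance: 1020.4 + 0.074·F11 = 0.355·(2335 + F11)
(0.074 − 0.355)·F11 = 0.355×2335 − 1020.4 = -191.47
F11 = -191.47 / -0.281 = 681.39 g/s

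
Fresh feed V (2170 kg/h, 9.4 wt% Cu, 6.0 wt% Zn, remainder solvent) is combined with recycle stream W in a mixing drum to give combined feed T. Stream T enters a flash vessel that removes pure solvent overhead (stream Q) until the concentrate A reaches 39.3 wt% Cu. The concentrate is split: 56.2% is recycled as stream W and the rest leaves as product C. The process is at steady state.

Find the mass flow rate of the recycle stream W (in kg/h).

Overall Cu balance (none leaves overhead): Cu in fresh feed = Cu in product, i.e. 2170×0.094 = (1−0.562)·A·0.393.
A = 203.98/(0.393×0.438) = 1185 kg/h.
Recycle W = 0.562×1185 = 665.97 kg/h.

666 kg/h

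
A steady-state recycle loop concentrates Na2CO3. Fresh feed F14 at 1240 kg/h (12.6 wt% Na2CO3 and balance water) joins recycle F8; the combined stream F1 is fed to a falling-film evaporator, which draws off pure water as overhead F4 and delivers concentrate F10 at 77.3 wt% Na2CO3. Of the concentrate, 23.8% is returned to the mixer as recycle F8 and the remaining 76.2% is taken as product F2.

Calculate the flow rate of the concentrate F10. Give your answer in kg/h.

265.3 kg/h

Overall Na2CO3 balance (none leaves overhead): Na2CO3 in fresh feed = Na2CO3 in product, i.e. 1240×0.126 = (1−0.238)·F10·0.773.
F10 = 156.24/(0.773×0.762) = 265.25 kg/h.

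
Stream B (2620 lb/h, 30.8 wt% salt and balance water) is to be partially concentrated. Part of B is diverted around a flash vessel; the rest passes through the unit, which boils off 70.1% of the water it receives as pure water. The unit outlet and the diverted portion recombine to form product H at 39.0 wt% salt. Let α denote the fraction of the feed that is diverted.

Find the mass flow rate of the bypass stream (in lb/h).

All 2620×0.308 = 806.96 lb/h of salt reaches H, so H = 806.96/0.390 = 2069.1 lb/h and vapour = 550.87 lb/h.
The evaporator receives (1−α)·2620 of feed at 0.692 water and removes 0.701 of that water:
0.701×0.692×(1−α)×2620 = 550.87
(1−α) = 550.87/1270.9 = 0.4334;  α = 0.5666.
Bypass flow = 0.5666×2620 = 1484.4 lb/h.

1484 lb/h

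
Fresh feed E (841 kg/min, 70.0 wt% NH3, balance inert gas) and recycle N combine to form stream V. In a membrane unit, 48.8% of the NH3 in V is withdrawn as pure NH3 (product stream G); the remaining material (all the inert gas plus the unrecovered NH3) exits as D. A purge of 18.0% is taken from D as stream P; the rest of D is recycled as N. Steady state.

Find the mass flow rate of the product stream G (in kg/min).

NH3 in V: m_A = 841×0.700 + (1−0.180)·(1−0.488)·m_A, so m_A = 588.7/0.5802 = 1014.7 kg/min.
Product G = 0.488×1014.7 = 495.18 kg/min.

495.2 kg/min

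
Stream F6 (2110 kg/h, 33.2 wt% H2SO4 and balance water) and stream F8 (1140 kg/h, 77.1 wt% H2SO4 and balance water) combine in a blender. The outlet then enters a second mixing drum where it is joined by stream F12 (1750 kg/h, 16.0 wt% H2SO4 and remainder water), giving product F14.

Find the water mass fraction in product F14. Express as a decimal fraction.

0.628

Overall, product flow = 5000 kg/h.
water in = 2110×0.668 + 1140×0.229 + 1750×0.840 = 3140.5 kg/h.
water fraction in F14 = 0.628.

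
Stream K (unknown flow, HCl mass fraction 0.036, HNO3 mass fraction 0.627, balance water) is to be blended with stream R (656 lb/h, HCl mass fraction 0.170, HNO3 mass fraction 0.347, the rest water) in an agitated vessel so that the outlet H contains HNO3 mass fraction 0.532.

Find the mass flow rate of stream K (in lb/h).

1277 lb/h

Let K be the unknown flow. Total out = 656 + K.
HNO3 balance: 227.63 + 0.627·K = 0.532·(656 + K)
(0.627 − 0.532)·K = 0.532×656 − 227.63 = 121.36
K = 121.36 / 0.095 = 1277.5 lb/h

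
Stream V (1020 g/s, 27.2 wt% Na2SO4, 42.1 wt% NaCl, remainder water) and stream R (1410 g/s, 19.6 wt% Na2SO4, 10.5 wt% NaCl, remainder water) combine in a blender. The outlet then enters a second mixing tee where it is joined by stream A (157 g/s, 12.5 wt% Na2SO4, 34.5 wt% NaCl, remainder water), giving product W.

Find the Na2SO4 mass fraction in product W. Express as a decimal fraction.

0.222

Overall, product flow = 2587 g/s.
Na2SO4 in = 1020×0.272 + 1410×0.196 + 157×0.125 = 573.42 g/s.
Na2SO4 fraction in W = 0.222.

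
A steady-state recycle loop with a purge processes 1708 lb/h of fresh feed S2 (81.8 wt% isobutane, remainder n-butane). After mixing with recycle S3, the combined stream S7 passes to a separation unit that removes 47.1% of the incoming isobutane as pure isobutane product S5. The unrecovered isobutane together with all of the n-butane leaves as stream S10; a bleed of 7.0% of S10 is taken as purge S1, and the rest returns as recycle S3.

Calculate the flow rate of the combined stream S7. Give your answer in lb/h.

7191 lb/h

n-butane enters only via S2 and leaves only via the purge: 1708×0.182 = 0.070×(n-butane in S10), and the separation unit passes all n-butane, so n-butane in S7 = n-butane in S10 = 4440.8 lb/h.
isobutane in S7: m_A = 1708×0.818 + (1−0.070)·(1−0.471)·m_A, so m_A = 1397.1/0.5080 = 2750.1 lb/h.
S7 = 2750.1 + 4440.8 = 7190.9 lb/h.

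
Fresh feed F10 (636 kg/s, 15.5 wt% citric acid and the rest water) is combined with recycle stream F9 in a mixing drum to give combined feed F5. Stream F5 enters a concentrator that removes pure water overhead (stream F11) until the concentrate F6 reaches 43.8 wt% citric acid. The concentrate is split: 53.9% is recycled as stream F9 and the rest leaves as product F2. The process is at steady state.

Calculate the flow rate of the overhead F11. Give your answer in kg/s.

410.9 kg/s

Overall citric acid balance (none leaves overhead): citric acid in fresh feed = citric acid in product, i.e. 636×0.155 = (1−0.539)·F6·0.438.
F6 = 98.58/(0.438×0.461) = 488.22 kg/s.
Recycle F9 = 0.539×488.22 = 263.15 kg/s.
Combined feed F5 = 636 + 263.15 = 899.15 kg/s.
Overhead F11 = F5 − F6 = 899.15 − 488.22 = 410.93 kg/s.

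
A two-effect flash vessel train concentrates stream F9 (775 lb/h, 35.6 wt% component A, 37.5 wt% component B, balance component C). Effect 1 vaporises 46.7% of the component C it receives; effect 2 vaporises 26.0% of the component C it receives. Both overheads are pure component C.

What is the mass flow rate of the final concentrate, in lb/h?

component C in feed = 775×0.269 = 208.48 lb/h.
After stage 1: component C left = (1−0.467)×208.48 = 111.12; stream total = 677.64 lb/h.
After stage 2: component C left = (1−0.260)×111.12 = 82.227; final concentrate = 648.75 lb/h.

648.8 lb/h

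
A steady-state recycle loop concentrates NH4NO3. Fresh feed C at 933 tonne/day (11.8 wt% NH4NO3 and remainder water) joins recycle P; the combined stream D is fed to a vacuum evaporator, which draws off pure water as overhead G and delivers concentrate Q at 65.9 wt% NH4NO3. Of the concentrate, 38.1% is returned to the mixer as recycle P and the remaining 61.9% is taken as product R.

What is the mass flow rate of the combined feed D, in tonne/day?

1036 tonne/day

Overall NH4NO3 balance (none leaves overhead): NH4NO3 in fresh feed = NH4NO3 in product, i.e. 933×0.118 = (1−0.381)·Q·0.659.
Q = 110.09/(0.659×0.619) = 269.89 tonne/day.
Recycle P = 0.381×269.89 = 102.83 tonne/day.
Combined feed D = 933 + 102.83 = 1035.8 tonne/day.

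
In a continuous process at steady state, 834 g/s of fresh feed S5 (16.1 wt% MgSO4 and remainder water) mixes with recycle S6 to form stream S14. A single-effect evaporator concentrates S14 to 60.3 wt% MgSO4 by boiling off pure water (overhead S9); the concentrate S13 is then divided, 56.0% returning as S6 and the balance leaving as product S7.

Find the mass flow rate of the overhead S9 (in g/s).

611.3 g/s

Overall MgSO4 balance (none leaves overhead): MgSO4 in fresh feed = MgSO4 in product, i.e. 834×0.161 = (1−0.560)·S13·0.603.
S13 = 134.27/(0.603×0.440) = 506.08 g/s.
Recycle S6 = 0.560×506.08 = 283.41 g/s.
Combined feed S14 = 834 + 283.41 = 1117.4 g/s.
Overhead S9 = S14 − S13 = 1117.4 − 506.08 = 611.32 g/s.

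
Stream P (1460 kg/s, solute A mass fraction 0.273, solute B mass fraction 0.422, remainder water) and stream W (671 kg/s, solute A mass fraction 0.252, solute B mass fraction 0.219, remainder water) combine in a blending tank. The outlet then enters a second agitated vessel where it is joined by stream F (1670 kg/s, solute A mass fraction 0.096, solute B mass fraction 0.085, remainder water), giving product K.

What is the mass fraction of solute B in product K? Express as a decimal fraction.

0.238

Overall, product flow = 3801 kg/s.
solute B in = 1460×0.422 + 671×0.219 + 1670×0.085 = 905.02 kg/s.
solute B fraction in K = 0.238.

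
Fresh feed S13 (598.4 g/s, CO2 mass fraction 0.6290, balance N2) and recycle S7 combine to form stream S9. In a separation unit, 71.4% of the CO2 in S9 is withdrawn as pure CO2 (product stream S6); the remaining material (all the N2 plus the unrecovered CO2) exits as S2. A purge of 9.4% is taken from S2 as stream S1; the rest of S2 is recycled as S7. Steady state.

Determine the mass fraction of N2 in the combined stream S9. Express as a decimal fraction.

0.8230

N2 enters only via S13 and leaves only via the purge: 598.4×0.371 = 0.094×(N2 in S2), and the separation unit passes all N2, so N2 in S9 = N2 in S2 = 2361.8 g/s.
CO2 in S9: m_A = 598.4×0.629 + (1−0.094)·(1−0.714)·m_A, so m_A = 376.39/0.7409 = 508.03 g/s.
S9 = 508.03 + 2361.8 = 2869.8 g/s.
N2 fraction in S9 = 2361.8/2869.8 = 0.8230.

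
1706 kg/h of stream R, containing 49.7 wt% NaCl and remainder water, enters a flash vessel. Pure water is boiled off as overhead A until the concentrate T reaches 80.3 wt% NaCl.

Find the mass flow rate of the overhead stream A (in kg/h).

650.1 kg/h

NaCl is conserved: 1706×0.497 = 847.88 kg/h all reports to the concentrate.
Concentrate = 847.88/(target fraction) = 1055.9 kg/h.
Overhead = 1706 − 1055.9 = 650.11 kg/h.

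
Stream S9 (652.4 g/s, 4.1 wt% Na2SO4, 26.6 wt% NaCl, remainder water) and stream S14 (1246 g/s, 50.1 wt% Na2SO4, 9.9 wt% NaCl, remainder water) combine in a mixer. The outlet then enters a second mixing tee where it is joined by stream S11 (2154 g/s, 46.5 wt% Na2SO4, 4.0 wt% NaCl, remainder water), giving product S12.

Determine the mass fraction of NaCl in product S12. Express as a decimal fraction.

Overall, product flow = 4052.4 g/s.
NaCl in = 652.4×0.266 + 1246×0.099 + 2154×0.040 = 383.05 g/s.
NaCl fraction in S12 = 0.095.

0.095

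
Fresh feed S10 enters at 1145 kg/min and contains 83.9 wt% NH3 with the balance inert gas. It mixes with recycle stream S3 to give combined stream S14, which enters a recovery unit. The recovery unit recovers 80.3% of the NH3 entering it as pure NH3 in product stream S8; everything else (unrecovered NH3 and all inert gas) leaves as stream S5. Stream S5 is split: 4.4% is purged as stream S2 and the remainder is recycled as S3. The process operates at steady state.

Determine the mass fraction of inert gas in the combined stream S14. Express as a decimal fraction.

inert gas enters only via S10 and leaves only via the purge: 1145×0.161 = 0.044×(inert gas in S5), and the recovery unit passes all inert gas, so inert gas in S14 = inert gas in S5 = 4189.7 kg/min.
NH3 in S14: m_A = 1145×0.839 + (1−0.044)·(1−0.803)·m_A, so m_A = 960.65/0.8117 = 1183.6 kg/min.
S14 = 1183.6 + 4189.7 = 5373.2 kg/min.
inert gas fraction in S14 = 4189.7/5373.2 = 0.780.

0.780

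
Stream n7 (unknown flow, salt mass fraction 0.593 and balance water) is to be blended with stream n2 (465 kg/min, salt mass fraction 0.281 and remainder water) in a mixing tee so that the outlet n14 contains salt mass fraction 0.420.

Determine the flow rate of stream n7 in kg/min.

373.6 kg/min

Let n7 be the unknown flow. Total out = 465 + n7.
salt balance: 130.67 + 0.593·n7 = 0.420·(465 + n7)
(0.593 − 0.420)·n7 = 0.420×465 − 130.67 = 64.635
n7 = 64.635 / 0.173 = 373.61 kg/min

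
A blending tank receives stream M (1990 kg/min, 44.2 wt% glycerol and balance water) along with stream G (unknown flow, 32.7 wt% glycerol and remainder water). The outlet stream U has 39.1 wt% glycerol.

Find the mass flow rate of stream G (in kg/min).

1586 kg/min

Let G be the unknown flow. Total out = 1990 + G.
glycerol balance: 879.58 + 0.327·G = 0.391·(1990 + G)
(0.327 − 0.391)·G = 0.391×1990 − 879.58 = -101.49
G = -101.49 / -0.064 = 1585.8 kg/min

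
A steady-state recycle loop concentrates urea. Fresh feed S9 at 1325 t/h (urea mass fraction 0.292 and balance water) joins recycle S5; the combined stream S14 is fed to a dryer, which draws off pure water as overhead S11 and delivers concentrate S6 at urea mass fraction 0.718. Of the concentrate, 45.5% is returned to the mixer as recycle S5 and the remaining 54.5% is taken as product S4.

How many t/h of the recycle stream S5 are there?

449.9 t/h

Overall urea balance (none leaves overhead): urea in fresh feed = urea in product, i.e. 1325×0.292 = (1−0.455)·S6·0.718.
S6 = 386.9/(0.718×0.545) = 988.73 t/h.
Recycle S5 = 0.455×988.73 = 449.87 t/h.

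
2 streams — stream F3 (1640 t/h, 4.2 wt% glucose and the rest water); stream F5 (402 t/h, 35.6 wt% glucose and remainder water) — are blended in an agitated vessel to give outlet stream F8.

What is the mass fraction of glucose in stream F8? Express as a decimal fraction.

Total flow out = 1640 + 402 = 2042 t/h.
glucose in = 1640×0.042 + 402×0.356 = 211.99 t/h.
glucose mass fraction in F8 = 211.99/2042 = 0.104.

0.104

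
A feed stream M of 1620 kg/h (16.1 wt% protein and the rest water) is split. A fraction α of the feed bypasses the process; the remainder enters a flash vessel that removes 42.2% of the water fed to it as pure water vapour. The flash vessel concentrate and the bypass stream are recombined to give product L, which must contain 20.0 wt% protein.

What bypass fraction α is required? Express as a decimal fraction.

0.449

All 1620×0.161 = 260.82 kg/h of protein reaches L, so L = 260.82/0.200 = 1304.1 kg/h and vapour = 315.9 kg/h.
The evaporator receives (1−α)·1620 of feed at 0.839 water and removes 0.422 of that water:
0.422×0.839×(1−α)×1620 = 315.9
(1−α) = 315.9/573.57 = 0.5508;  α = 0.4492.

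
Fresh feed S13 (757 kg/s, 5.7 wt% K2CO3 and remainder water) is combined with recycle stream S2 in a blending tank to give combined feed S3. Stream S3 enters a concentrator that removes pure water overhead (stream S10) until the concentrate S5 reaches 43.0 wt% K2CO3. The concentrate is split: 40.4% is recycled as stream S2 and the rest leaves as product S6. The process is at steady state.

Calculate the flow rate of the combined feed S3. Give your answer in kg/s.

Overall K2CO3 balance (none leaves overhead): K2CO3 in fresh feed = K2CO3 in product, i.e. 757×0.057 = (1−0.404)·S5·0.430.
S5 = 43.149/(0.430×0.596) = 168.37 kg/s.
Recycle S2 = 0.404×168.37 = 68.02 kg/s.
Combined feed S3 = 757 + 68.02 = 825.02 kg/s.

825 kg/s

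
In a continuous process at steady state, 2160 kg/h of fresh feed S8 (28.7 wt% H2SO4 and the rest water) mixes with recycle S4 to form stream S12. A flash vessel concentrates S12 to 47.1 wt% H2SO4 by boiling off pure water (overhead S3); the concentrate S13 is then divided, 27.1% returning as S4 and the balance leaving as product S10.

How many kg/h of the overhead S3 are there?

Overall H2SO4 balance (none leaves overhead): H2SO4 in fresh feed = H2SO4 in product, i.e. 2160×0.287 = (1−0.271)·S13·0.471.
S13 = 619.92/(0.471×0.729) = 1805.5 kg/h.
Recycle S4 = 0.271×1805.5 = 489.28 kg/h.
Combined feed S12 = 2160 + 489.28 = 2649.3 kg/h.
Overhead S3 = S12 − S13 = 2649.3 − 1805.5 = 843.82 kg/h.

843.8 kg/h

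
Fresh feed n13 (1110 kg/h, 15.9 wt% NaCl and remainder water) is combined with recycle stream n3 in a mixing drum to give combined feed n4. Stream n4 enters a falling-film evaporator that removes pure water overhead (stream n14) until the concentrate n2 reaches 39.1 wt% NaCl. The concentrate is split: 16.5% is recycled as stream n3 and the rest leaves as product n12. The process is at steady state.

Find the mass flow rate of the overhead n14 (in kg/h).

Overall NaCl balance (none leaves overhead): NaCl in fresh feed = NaCl in product, i.e. 1110×0.159 = (1−0.165)·n2·0.391.
n2 = 176.49/(0.391×0.835) = 540.58 kg/h.
Recycle n3 = 0.165×540.58 = 89.195 kg/h.
Combined feed n4 = 1110 + 89.195 = 1199.2 kg/h.
Overhead n14 = n4 − n2 = 1199.2 − 540.58 = 658.62 kg/h.

658.6 kg/h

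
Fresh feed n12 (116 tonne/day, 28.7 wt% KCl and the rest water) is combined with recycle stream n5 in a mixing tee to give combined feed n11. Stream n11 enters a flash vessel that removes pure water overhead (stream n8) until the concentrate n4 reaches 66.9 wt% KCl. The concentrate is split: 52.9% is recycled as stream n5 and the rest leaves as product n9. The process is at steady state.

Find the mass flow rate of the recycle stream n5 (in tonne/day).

Overall KCl balance (none leaves overhead): KCl in fresh feed = KCl in product, i.e. 116×0.287 = (1−0.529)·n4·0.669.
n4 = 33.292/(0.669×0.471) = 105.66 tonne/day.
Recycle n5 = 0.529×105.66 = 55.892 tonne/day.

55.89 tonne/day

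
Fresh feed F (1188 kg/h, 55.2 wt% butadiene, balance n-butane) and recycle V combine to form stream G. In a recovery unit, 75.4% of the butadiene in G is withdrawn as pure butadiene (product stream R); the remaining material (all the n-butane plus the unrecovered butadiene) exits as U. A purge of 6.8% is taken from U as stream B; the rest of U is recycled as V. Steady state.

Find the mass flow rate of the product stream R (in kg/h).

butadiene in G: m_A = 1188×0.552 + (1−0.068)·(1−0.754)·m_A, so m_A = 655.78/0.7707 = 850.85 kg/h.
Product R = 0.754×850.85 = 641.54 kg/h.

641.5 kg/h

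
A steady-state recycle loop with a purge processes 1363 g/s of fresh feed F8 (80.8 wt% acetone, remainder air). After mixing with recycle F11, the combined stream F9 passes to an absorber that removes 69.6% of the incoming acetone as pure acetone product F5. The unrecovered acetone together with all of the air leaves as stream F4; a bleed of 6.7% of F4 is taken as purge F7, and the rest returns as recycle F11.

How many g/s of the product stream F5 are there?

1070 g/s

acetone in F9: m_A = 1363×0.808 + (1−0.067)·(1−0.696)·m_A, so m_A = 1101.3/0.7164 = 1537.3 g/s.
Product F5 = 0.696×1537.3 = 1070 g/s.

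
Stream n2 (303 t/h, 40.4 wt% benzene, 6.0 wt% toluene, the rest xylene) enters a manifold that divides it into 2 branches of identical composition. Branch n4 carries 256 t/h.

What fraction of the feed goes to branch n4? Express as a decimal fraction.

0.845

Fraction to n4 = 256/303 = 0.8449.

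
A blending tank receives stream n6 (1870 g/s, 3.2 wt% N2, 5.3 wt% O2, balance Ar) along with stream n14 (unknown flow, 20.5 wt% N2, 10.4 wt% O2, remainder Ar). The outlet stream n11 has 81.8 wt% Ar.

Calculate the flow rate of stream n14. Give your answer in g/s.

Let n14 be the unknown flow. Total out = 1870 + n14.
Ar balance: 1711 + 0.691·n14 = 0.818·(1870 + n14)
(0.691 − 0.818)·n14 = 0.818×1870 − 1711 = -181.39
n14 = -181.39 / -0.127 = 1428.3 g/s

1428 g/s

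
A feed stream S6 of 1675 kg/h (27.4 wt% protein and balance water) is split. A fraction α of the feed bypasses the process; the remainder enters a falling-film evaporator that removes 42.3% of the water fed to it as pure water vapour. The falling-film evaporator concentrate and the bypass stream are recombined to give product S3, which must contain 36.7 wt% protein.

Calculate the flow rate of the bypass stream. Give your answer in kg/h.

292.9 kg/h

All 1675×0.274 = 458.95 kg/h of protein reaches S3, so S3 = 458.95/0.367 = 1250.5 kg/h and vapour = 424.46 kg/h.
The evaporator receives (1−α)·1675 of feed at 0.726 water and removes 0.423 of that water:
0.423×0.726×(1−α)×1675 = 424.46
(1−α) = 424.46/514.39 = 0.8252;  α = 0.1748.
Bypass flow = 0.1748×1675 = 292.85 kg/h.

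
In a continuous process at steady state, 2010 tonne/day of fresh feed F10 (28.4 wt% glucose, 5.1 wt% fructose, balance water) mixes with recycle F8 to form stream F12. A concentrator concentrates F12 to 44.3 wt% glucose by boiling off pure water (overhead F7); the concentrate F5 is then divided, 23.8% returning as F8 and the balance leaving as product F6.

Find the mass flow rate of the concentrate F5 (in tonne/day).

Overall glucose balance (none leaves overhead): glucose in fresh feed = glucose in product, i.e. 2010×0.284 = (1−0.238)·F5·0.443.
F5 = 570.84/(0.443×0.762) = 1691 tonne/day.

1691 tonne/day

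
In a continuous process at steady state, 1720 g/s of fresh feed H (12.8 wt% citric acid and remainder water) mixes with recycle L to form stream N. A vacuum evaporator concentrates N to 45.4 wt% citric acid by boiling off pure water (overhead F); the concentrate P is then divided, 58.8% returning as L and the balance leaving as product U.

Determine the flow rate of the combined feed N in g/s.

2412 g/s

Overall citric acid balance (none leaves overhead): citric acid in fresh feed = citric acid in product, i.e. 1720×0.128 = (1−0.588)·P·0.454.
P = 220.16/(0.454×0.412) = 1177 g/s.
Recycle L = 0.588×1177 = 692.09 g/s.
Combined feed N = 1720 + 692.09 = 2412.1 g/s.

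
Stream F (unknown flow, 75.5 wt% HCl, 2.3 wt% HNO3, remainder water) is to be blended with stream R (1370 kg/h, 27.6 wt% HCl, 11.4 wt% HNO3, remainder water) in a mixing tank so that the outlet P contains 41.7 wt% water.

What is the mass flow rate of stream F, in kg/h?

Let F be the unknown flow. Total out = 1370 + F.
water balance: 835.7 + 0.222·F = 0.417·(1370 + F)
(0.222 − 0.417)·F = 0.417×1370 − 835.7 = -264.41
F = -264.41 / -0.195 = 1355.9 kg/h

1356 kg/h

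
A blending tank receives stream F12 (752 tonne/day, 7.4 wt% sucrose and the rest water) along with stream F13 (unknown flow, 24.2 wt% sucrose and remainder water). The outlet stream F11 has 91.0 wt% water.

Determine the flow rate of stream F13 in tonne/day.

Let F13 be the unknown flow. Total out = 752 + F13.
water balance: 696.35 + 0.758·F13 = 0.910·(752 + F13)
(0.758 − 0.910)·F13 = 0.910×752 − 696.35 = -12.032
F13 = -12.032 / -0.152 = 79.158 tonne/day

79.16 tonne/day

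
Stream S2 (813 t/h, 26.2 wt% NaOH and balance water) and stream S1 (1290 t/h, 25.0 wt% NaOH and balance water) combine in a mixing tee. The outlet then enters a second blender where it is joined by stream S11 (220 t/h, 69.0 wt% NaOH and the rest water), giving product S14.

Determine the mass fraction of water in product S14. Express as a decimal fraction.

0.704

Overall, product flow = 2323 t/h.
water in = 813×0.738 + 1290×0.750 + 220×0.310 = 1635.7 t/h.
water fraction in S14 = 0.704.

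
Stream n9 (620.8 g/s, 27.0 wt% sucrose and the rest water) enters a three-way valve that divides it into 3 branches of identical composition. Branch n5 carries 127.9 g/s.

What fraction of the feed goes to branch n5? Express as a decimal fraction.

Fraction to n5 = 127.9/620.8 = 0.2060.

0.206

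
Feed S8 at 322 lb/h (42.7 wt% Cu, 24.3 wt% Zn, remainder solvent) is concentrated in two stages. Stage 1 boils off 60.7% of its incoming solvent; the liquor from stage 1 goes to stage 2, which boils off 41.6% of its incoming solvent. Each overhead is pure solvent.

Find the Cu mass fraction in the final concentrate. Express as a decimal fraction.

0.5726

solvent in feed = 322×0.330 = 106.26 lb/h.
After stage 1: solvent left = (1−0.607)×106.26 = 41.76; stream total = 257.5 lb/h.
After stage 2: solvent left = (1−0.416)×41.76 = 24.388; final concentrate = 240.13 lb/h.
Cu fraction = 137.49/240.13 = 0.5726.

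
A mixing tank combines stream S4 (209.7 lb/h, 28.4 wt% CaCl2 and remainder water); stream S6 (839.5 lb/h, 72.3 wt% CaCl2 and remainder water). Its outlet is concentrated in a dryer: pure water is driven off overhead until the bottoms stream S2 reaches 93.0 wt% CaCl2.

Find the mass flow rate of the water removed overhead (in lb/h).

332.5 lb/h

CaCl2 entering = 209.7×0.284 + 839.5×0.723 = 666.51 lb/h.
All CaCl2 reports to S2, so S2 = 666.51/0.930 = 716.68 lb/h.
Total feed = 1049.2 lb/h; overhead = 1049.2 − 716.68 = 332.52 lb/h.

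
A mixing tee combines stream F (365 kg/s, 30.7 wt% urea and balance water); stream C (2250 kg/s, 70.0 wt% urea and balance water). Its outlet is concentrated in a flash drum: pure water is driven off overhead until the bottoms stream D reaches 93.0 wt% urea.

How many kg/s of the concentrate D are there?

1814 kg/s

urea entering = 365×0.307 + 2250×0.700 = 1687.1 kg/s.
All urea reports to D, so D = 1687.1/0.930 = 1814 kg/s.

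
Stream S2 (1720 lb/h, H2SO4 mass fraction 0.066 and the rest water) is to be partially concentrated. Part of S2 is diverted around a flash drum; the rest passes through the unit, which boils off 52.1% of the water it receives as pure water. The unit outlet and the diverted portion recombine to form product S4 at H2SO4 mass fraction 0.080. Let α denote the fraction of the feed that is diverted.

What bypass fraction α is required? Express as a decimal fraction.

All 1720×0.066 = 113.52 lb/h of H2SO4 reaches S4, so S4 = 113.52/0.080 = 1419 lb/h and vapour = 301 lb/h.
The evaporator receives (1−α)·1720 of feed at 0.934 water and removes 0.521 of that water:
0.521×0.934×(1−α)×1720 = 301
(1−α) = 301/836.98 = 0.3596;  α = 0.6404.

0.640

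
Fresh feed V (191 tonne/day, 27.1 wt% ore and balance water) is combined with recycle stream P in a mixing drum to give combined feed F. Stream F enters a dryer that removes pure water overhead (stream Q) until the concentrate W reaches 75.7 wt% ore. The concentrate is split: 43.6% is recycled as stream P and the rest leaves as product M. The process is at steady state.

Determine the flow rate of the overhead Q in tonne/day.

122.6 tonne/day

Overall ore balance (none leaves overhead): ore in fresh feed = ore in product, i.e. 191×0.271 = (1−0.436)·W·0.757.
W = 51.761/(0.757×0.564) = 121.23 tonne/day.
Recycle P = 0.436×121.23 = 52.858 tonne/day.
Combined feed F = 191 + 52.858 = 243.86 tonne/day.
Overhead Q = F − W = 243.86 − 121.23 = 122.62 tonne/day.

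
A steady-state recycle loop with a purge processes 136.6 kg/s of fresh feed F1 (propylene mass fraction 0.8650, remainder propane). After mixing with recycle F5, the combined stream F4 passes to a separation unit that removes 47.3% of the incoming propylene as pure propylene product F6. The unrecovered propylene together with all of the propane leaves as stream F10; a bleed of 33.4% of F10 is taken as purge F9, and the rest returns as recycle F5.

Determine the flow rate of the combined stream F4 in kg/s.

237.3 kg/s

propane enters only via F1 and leaves only via the purge: 136.6×0.135 = 0.334×(propane in F10), and the separation unit passes all propane, so propane in F4 = propane in F10 = 55.213 kg/s.
propylene in F4: m_A = 136.6×0.865 + (1−0.334)·(1−0.473)·m_A, so m_A = 118.16/0.6490 = 182.06 kg/s.
F4 = 182.06 + 55.213 = 237.27 kg/s.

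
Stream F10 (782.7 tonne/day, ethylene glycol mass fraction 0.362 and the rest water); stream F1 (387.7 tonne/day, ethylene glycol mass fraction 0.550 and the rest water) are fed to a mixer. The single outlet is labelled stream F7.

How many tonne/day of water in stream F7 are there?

673.8 tonne/day

water out = water in = 782.7×0.638 + 387.7×0.450 = 673.83 tonne/day.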